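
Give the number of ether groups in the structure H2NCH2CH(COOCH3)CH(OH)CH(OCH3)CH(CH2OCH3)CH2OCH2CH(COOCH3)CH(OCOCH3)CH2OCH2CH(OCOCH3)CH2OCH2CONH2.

5

Taking each segment in turn:
  H2NCH2: –NH2 on an sp³ carbon with no adjacent C=O → amine.
  CH(COOCH3): pendant –COOCH3: carbonyl C bonded to C and –OCH3 → ester.
  CH(OH): –OH on an sp³ carbon → alcohol (secondary).
  CH(OCH3): pendant –OCH3: C–O–C with sp³ C, no adjacent C=O → ether.
  CH(CH2OCH3): pendant –CH2OCH3: C–O–C linkage → ether.
  CH2OCH2: C–O–C with sp³ carbons on both sides and no adjacent C=O → ether.
  CH(COOCH3): pendant –COOCH3: carbonyl C bonded to C and –OCH3 → ester.
  CH(OCOCH3): pendant –OC(=O)CH3: an acyloxy group → ester.
  CH2OCH2: C–O–C with sp³ carbons on both sides and no adjacent C=O → ether.
  CH(OCOCH3): pendant –OC(=O)CH3: an acyloxy group → ester.
  CH2OCH2: C–O–C with sp³ carbons on both sides and no adjacent C=O → ether.
  CONH2: –C(=O)NH2: carbonyl C bonded to C and to N → amide (the N is not a separate amine).
Ether appears at: CH(OCH3), CH(CH2OCH3), CH2OCH2, CH2OCH2, CH2OCH2 → 5.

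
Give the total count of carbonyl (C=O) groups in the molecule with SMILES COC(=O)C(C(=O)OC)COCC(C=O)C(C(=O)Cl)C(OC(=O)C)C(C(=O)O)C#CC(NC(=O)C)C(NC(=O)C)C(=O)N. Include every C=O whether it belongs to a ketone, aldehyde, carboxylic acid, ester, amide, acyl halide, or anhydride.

9

CH3OOC: ester, 1 C=O (running total 1).
CH(COOCH3): ester, 1 C=O (running total 2).
CH(CHO): aldehyde, 1 C=O (running total 3).
CH(COCl): acyl halide, 1 C=O (running total 4).
CH(OCOCH3): ester, 1 C=O (running total 5).
CH(COOH): carboxylic acid, 1 C=O (running total 6).
CH(NHCOCH3): amide, 1 C=O (running total 7).
CH(NHCOCH3): amide, 1 C=O (running total 8).
CONH2: amide, 1 C=O (running total 9).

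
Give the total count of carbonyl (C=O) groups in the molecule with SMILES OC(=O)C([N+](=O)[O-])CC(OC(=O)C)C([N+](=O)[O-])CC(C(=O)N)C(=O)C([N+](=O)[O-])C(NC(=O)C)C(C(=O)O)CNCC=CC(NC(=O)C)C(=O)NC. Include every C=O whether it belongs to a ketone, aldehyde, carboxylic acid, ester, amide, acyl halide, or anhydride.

HOOC: carboxylic acid, 1 C=O (running total 1).
CH(OCOCH3): ester, 1 C=O (running total 2).
CH(CONH2): amide, 1 C=O (running total 3).
CO: ketone, 1 C=O (running total 4).
CH(NHCOCH3): amide, 1 C=O (running total 5).
CH(COOH): carboxylic acid, 1 C=O (running total 6).
CH(NHCOCH3): amide, 1 C=O (running total 7).
CONHCH3: amide, 1 C=O (running total 8).

8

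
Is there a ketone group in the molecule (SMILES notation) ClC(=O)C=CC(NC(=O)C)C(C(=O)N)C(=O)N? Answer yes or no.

Working along the chain:
  ClCO: –C(=O)Cl: carbonyl C bonded to C and to a halogen → acyl halide (not alkyl halide).
  CH=CH: C=C double bond → alkene.
  CH(NHCOCH3): pendant –NHC(=O)CH3: N bonded to a carbonyl → amide (not amine).
  CH(CONH2): pendant –CONH2: carbonyl C bonded to C and N → amide.
  CONH2: –C(=O)NH2: carbonyl C bonded to C and to N → amide (the N is not a separate amine).
In each of CH(NHCOCH3), CH(CONH2) and CONH2, the C=O is bonded to nitrogen, which defines an amide, not a ketone. In ClCO, the C=O is bonded to a halogen, which defines an acyl halide, not a ketone.
The groups actually present are: acyl halide, alkene, amide.

no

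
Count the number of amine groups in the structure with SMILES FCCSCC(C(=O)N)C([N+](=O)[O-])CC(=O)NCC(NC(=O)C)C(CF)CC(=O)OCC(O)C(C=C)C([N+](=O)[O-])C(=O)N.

Taking each segment in turn:
  FCH2: halogen on an sp³ carbon → alkyl halide.
  CH2SCH2: C–S–C linkage → sulfide (thioether).
  CH(CONH2): pendant –CONH2: carbonyl C bonded to C and N → amide.
  CH(NO2): –NO2 on an sp³ carbon → nitro (the N=O is not a carbonyl).
  CH2CONHCH2: –C(=O)–N– linkage → amide (the N is not an amine).
  CH(NHCOCH3): pendant –NHC(=O)CH3: N bonded to a carbonyl → amide (not amine).
  CH(CH2F): pendant –CH2X: halogen on sp³ carbon → alkyl halide.
  CH2COOCH2: –C(=O)–O–C with C on the carbonyl side → ester.
  CH(OH): –OH on an sp³ carbon → alcohol (secondary).
  CH(CH=CH2): pendant –CH=CH2: C=C double bond → alkene.
  CH(NO2): –NO2 on an sp³ carbon → nitro (the N=O is not a carbonyl).
  CONH2: –C(=O)NH2: carbonyl C bonded to C and to N → amide (the N is not a separate amine).
No segment is a amine: CH(CONH2) is amide, not amine; CH(NO2) is nitro, not amine; CH2CONHCH2 is amide, not amine. → 0.

0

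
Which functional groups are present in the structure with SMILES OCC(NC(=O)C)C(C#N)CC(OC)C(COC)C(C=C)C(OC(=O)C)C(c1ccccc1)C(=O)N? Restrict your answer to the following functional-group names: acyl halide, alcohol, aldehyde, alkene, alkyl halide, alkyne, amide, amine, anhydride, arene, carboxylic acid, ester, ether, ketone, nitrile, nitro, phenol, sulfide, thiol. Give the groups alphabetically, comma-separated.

Working along the chain:
  HOCH2: HO– on an sp³ carbon → alcohol.
  CH(NHCOCH3): pendant –NHC(=O)CH3: N bonded to a carbonyl → amide (not amine).
  CH(CN): pendant –C≡N: nitrile.
  CH(OCH3): pendant –OCH3: C–O–C with sp³ C, no adjacent C=O → ether.
  CH(CH2OCH3): pendant –CH2OCH3: C–O–C linkage → ether.
  CH(CH=CH2): pendant –CH=CH2: C=C double bond → alkene.
  CH(OCOCH3): pendant –OC(=O)CH3: an acyloxy group → ester.
  CH(C6H5): pendant –C6H5: benzene ring → arene.
  CONH2: –C(=O)NH2: carbonyl C bonded to C and to N → amide (the N is not a separate amine).

alcohol, alkene, amide, arene, ester, ether, nitrile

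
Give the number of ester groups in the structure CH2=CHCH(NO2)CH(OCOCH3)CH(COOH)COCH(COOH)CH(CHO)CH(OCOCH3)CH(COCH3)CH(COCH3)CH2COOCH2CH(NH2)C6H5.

3

Working along the chain:
  CH2=CH: C=C double bond → alkene.
  CH(NO2): –NO2 on an sp³ carbon → nitro (the N=O is not a carbonyl).
  CH(OCOCH3): pendant –OC(=O)CH3: an acyloxy group → ester.
  CH(COOH): pendant –COOH: carbonyl C bonded to C and –OH → carboxylic acid.
  CO: –C(=O)– with carbon on both sides → ketone.
  CH(COOH): pendant –COOH: carbonyl C bonded to C and –OH → carboxylic acid.
  CH(CHO): pendant –CHO: carbonyl C bonded to C and H → aldehyde.
  CH(OCOCH3): pendant –OC(=O)CH3: an acyloxy group → ester.
  CH(COCH3): pendant –COCH3: carbonyl C bonded to two carbons → ketone.
  CH(COCH3): pendant –COCH3: carbonyl C bonded to two carbons → ketone.
  CH2COOCH2: –C(=O)–O–C with C on the carbonyl side → ester.
  CH(NH2): –NH2 on an sp³ carbon with no adjacent C=O → amine.
  C6H5: –C6H5 phenyl ring → arene.
Ester appears at: CH(OCOCH3), CH(OCOCH3), CH2COOCH2 → 3.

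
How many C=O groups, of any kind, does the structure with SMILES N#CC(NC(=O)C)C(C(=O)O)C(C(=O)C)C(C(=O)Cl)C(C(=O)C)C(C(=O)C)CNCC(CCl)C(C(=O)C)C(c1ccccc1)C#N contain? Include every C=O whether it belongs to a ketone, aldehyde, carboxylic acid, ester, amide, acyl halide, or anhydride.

7

CH(NHCOCH3): amide, 1 C=O (running total 1).
CH(COOH): carboxylic acid, 1 C=O (running total 2).
CH(COCH3): ketone, 1 C=O (running total 3).
CH(COCl): acyl halide, 1 C=O (running total 4).
CH(COCH3): ketone, 1 C=O (running total 5).
CH(COCH3): ketone, 1 C=O (running total 6).
CH(COCH3): ketone, 1 C=O (running total 7).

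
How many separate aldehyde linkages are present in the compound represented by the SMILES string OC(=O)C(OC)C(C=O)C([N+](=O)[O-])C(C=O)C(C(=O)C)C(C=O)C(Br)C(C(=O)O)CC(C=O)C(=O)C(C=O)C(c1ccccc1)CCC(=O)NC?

–COOH: carbonyl C bonded to –OH and C → carboxylic acid (the –OH is not a separate alcohol).
pendant –OCH3: C–O–C with sp³ C, no adjacent C=O → ether.
pendant –CHO: carbonyl C bonded to C and H → aldehyde.
–NO2 on an sp³ carbon → nitro (the N=O is not a carbonyl).
pendant –CHO: carbonyl C bonded to C and H → aldehyde.
pendant –COCH3: carbonyl C bonded to two carbons → ketone.
pendant –CHO: carbonyl C bonded to C and H → aldehyde.
halogen on an sp³ carbon → alkyl halide.
pendant –COOH: carbonyl C bonded to C and –OH → carboxylic acid.
pendant –CHO: carbonyl C bonded to C and H → aldehyde.
–C(=O)– with carbon on both sides → ketone.
pendant –CHO: carbonyl C bonded to C and H → aldehyde.
pendant –C6H5: benzene ring → arene.
–C(=O)NHCH3: carbonyl C bonded to C and to N → amide (the N is not an amine).
Aldehyde appears at: CH(CHO), CH(CHO), CH(CHO), CH(CHO), CH(CHO) → 5.

5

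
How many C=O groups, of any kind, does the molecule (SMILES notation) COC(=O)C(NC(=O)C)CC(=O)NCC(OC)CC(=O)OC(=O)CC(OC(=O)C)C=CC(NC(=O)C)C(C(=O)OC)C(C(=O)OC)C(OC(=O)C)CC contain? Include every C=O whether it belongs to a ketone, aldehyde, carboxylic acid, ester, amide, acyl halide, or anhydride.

CH3OOC: ester, 1 C=O (running total 1).
CH(NHCOCH3): amide, 1 C=O (running total 2).
CH2CONHCH2: amide, 1 C=O (running total 3).
CH2CO-O-COCH2: anhydride, 2 C=O (running total 5).
CH(OCOCH3): ester, 1 C=O (running total 6).
CH(NHCOCH3): amide, 1 C=O (running total 7).
CH(COOCH3): ester, 1 C=O (running total 8).
CH(COOCH3): ester, 1 C=O (running total 9).
CH(OCOCH3): ester, 1 C=O (running total 10).

10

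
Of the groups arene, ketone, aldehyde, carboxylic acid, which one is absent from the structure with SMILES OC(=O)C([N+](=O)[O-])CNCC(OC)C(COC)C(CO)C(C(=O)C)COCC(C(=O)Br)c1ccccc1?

arene: present (C6H5 — –C6H5 phenyl ring → arene).
carboxylic acid: present (HOOC — –COOH: carbonyl C bonded to –OH and C → carboxylic acid (the –OH is not a separate alcohol)).
ketone: present (CH(COCH3) — pendant –COCH3: carbonyl C bonded to two carbons → ketone).
aldehyde: absent. In CH(COCH3), the carbonyl carbon is bonded to two carbons, so it is a ketone, not an aldehyde. In HOOC, the carbonyl carbon bears –OH, not –H, so it is a carboxylic acid.

aldehyde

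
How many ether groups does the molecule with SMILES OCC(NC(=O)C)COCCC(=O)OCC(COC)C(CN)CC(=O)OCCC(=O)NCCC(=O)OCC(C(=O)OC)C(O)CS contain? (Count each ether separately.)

Reading the structure from left to right:
  HOCH2: HO– on an sp³ carbon → alcohol.
  CH(NHCOCH3): pendant –NHC(=O)CH3: N bonded to a carbonyl → amide (not amine).
  CH2OCH2: C–O–C with sp³ carbons on both sides and no adjacent C=O → ether.
  CH2COOCH2: –C(=O)–O–C with C on the carbonyl side → ester.
  CH(CH2OCH3): pendant –CH2OCH3: C–O–C linkage → ether.
  CH(CH2NH2): pendant –CH2NH2: N on sp³ C, no adjacent C=O → amine.
  CH2COOCH2: –C(=O)–O–C with C on the carbonyl side → ester.
  CH2CONHCH2: –C(=O)–N– linkage → amide (the N is not an amine).
  CH2COOCH2: –C(=O)–O–C with C on the carbonyl side → ester.
  CH(COOCH3): pendant –COOCH3: carbonyl C bonded to C and –OCH3 → ester.
  CH(OH): –OH on an sp³ carbon → alcohol (secondary).
  CH2SH: –SH on an sp³ carbon → thiol.
Ether appears at: CH2OCH2, CH(CH2OCH3) → 2.

2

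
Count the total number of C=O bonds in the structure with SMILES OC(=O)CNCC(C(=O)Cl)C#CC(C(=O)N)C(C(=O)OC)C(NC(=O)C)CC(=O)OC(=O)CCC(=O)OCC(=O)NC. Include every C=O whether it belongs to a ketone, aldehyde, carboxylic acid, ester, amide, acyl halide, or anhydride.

9

HOOC: carboxylic acid, 1 C=O (running total 1).
CH(COCl): acyl halide, 1 C=O (running total 2).
CH(CONH2): amide, 1 C=O (running total 3).
CH(COOCH3): ester, 1 C=O (running total 4).
CH(NHCOCH3): amide, 1 C=O (running total 5).
CH2CO-O-COCH2: anhydride, 2 C=O (running total 7).
CH2COOCH2: ester, 1 C=O (running total 8).
CONHCH3: amide, 1 C=O (running total 9).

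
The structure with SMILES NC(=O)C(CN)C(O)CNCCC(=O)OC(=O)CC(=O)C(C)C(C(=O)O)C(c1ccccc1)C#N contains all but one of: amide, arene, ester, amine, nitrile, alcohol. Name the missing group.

alcohol: present (CH(OH) — –OH on an sp³ carbon → alcohol (secondary)).
amine: present (CH(CH2NH2) — pendant –CH2NH2: N on sp³ C, no adjacent C=O → amine).
arene: present (CH(C6H5) — pendant –C6H5: benzene ring → arene).
amide: present (H2NCO — –C(=O)NH2: carbonyl C bonded to C and to N → amide (the N is not a separate amine)).
nitrile: present (CN — –C≡N: carbon triple-bonded to nitrogen → nitrile).
ester: absent. In CH2CO-O-COCH2, the oxygen bridges two acyl groups, which is an anhydride, not an ester.

ester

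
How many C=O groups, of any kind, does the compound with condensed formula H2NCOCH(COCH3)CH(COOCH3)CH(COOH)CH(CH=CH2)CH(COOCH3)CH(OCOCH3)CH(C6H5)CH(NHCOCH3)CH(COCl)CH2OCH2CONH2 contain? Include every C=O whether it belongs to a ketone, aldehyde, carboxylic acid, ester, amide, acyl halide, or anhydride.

H2NCO: amide, 1 C=O (running total 1).
CH(COCH3): ketone, 1 C=O (running total 2).
CH(COOCH3): ester, 1 C=O (running total 3).
CH(COOH): carboxylic acid, 1 C=O (running total 4).
CH(COOCH3): ester, 1 C=O (running total 5).
CH(OCOCH3): ester, 1 C=O (running total 6).
CH(NHCOCH3): amide, 1 C=O (running total 7).
CH(COCl): acyl halide, 1 C=O (running total 8).
CONH2: amide, 1 C=O (running total 9).

9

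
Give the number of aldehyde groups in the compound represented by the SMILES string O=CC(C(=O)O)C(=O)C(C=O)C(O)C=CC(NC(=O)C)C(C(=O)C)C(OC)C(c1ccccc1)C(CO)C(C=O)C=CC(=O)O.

Reading the structure from left to right:
  OHC: terminal –CHO: carbonyl C bonded to H and C → aldehyde.
  CH(COOH): pendant –COOH: carbonyl C bonded to C and –OH → carboxylic acid.
  CO: –C(=O)– with carbon on both sides → ketone.
  CH(CHO): pendant –CHO: carbonyl C bonded to C and H → aldehyde.
  CH(OH): –OH on an sp³ carbon → alcohol (secondary).
  CH=CH: C=C double bond → alkene.
  CH(NHCOCH3): pendant –NHC(=O)CH3: N bonded to a carbonyl → amide (not amine).
  CH(COCH3): pendant –COCH3: carbonyl C bonded to two carbons → ketone.
  CH(OCH3): pendant –OCH3: C–O–C with sp³ C, no adjacent C=O → ether.
  CH(C6H5): pendant –C6H5: benzene ring → arene.
  CH(CH2OH): pendant –CH2OH on an sp³ backbone C → alcohol.
  CH(CHO): pendant –CHO: carbonyl C bonded to C and H → aldehyde.
  CH=CH: C=C double bond → alkene.
  COOH: –COOH: carbonyl C bonded to –OH and C → carboxylic acid (the –OH is not a separate alcohol).
Aldehyde appears at: OHC, CH(CHO), CH(CHO) → 3.

3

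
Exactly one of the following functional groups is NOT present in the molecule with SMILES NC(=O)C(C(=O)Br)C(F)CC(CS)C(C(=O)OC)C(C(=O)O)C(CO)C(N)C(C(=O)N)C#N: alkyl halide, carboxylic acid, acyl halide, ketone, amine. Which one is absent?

carboxylic acid: present (CH(COOH) — pendant –COOH: carbonyl C bonded to C and –OH → carboxylic acid).
amine: present (CH(NH2) — –NH2 on an sp³ carbon with no adjacent C=O → amine).
alkyl halide: present (CH(F) — halogen on an sp³ carbon → alkyl halide).
acyl halide: present (CH(COBr) — pendant –C(=O)X: carbonyl C bonded to C and halogen → acyl halide).
ketone: absent. In CH(COOCH3), the C=O is bonded to an –O–C group, which defines an ester, not a ketone. In each of H2NCO and CH(CONH2), the C=O is bonded to nitrogen, which defines an amide, not a ketone. In CH(COOH), the C=O bears an –OH, making it a carboxylic acid rather than a ketone. In CH(COBr), the C=O is bonded to a halogen, which defines an acyl halide, not a ketone.

ketone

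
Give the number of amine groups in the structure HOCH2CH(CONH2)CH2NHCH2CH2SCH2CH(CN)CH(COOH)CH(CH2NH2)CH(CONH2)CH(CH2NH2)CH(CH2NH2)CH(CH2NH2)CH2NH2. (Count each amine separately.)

HO– on an sp³ carbon → alcohol.
pendant –CONH2: carbonyl C bonded to C and N → amide.
C–N–C with sp³ carbons and no adjacent C=O → amine (secondary).
C–S–C linkage → sulfide (thioether).
pendant –C≡N: nitrile.
pendant –COOH: carbonyl C bonded to C and –OH → carboxylic acid.
pendant –CH2NH2: N on sp³ C, no adjacent C=O → amine.
pendant –CONH2: carbonyl C bonded to C and N → amide.
pendant –CH2NH2: N on sp³ C, no adjacent C=O → amine.
pendant –CH2NH2: N on sp³ C, no adjacent C=O → amine.
pendant –CH2NH2: N on sp³ C, no adjacent C=O → amine.
–NH2 on an sp³ carbon with no adjacent C=O → amine.
Amine appears at: CH2NHCH2, CH(CH2NH2), CH(CH2NH2), CH(CH2NH2), CH(CH2NH2), CH2NH2 → 6.

6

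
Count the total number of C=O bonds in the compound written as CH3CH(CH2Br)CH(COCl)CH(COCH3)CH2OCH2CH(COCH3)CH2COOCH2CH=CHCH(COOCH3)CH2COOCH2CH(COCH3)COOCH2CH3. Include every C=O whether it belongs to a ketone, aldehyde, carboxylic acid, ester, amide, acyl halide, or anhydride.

8

CH(COCl): acyl halide, 1 C=O (running total 1).
CH(COCH3): ketone, 1 C=O (running total 2).
CH(COCH3): ketone, 1 C=O (running total 3).
CH2COOCH2: ester, 1 C=O (running total 4).
CH(COOCH3): ester, 1 C=O (running total 5).
CH2COOCH2: ester, 1 C=O (running total 6).
CH(COCH3): ketone, 1 C=O (running total 7).
COOCH2CH3: ester, 1 C=O (running total 8).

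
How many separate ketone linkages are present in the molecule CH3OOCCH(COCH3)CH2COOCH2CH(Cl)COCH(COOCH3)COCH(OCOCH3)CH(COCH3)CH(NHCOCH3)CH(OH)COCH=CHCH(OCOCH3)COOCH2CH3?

5

Reading the structure from left to right:
  CH3OOC: CH3O–C(=O)–: carbonyl C bonded to C and to –OCH3 → ester (not ketone + ether).
  CH(COCH3): pendant –COCH3: carbonyl C bonded to two carbons → ketone.
  CH2COOCH2: –C(=O)–O–C with C on the carbonyl side → ester.
  CH(Cl): halogen on an sp³ carbon → alkyl halide.
  CO: –C(=O)– with carbon on both sides → ketone.
  CH(COOCH3): pendant –COOCH3: carbonyl C bonded to C and –OCH3 → ester.
  CO: –C(=O)– with carbon on both sides → ketone.
  CH(OCOCH3): pendant –OC(=O)CH3: an acyloxy group → ester.
  CH(COCH3): pendant –COCH3: carbonyl C bonded to two carbons → ketone.
  CH(NHCOCH3): pendant –NHC(=O)CH3: N bonded to a carbonyl → amide (not amine).
  CH(OH): –OH on an sp³ carbon → alcohol (secondary).
  CO: –C(=O)– with carbon on both sides → ketone.
  CH=CH: C=C double bond → alkene.
  CH(OCOCH3): pendant –OC(=O)CH3: an acyloxy group → ester.
  COOCH2CH3: –C(=O)OCH2CH3: carbonyl C bonded to C and to –OEt → ester.
Ketone appears at: CH(COCH3), CO, CO, CH(COCH3), CO → 5.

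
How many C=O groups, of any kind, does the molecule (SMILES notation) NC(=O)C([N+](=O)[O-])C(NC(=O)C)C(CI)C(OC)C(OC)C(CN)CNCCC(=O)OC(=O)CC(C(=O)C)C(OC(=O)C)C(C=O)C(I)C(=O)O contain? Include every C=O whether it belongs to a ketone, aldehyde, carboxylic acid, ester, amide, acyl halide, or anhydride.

H2NCO: amide, 1 C=O (running total 1).
CH(NHCOCH3): amide, 1 C=O (running total 2).
CH2CO-O-COCH2: anhydride, 2 C=O (running total 4).
CH(COCH3): ketone, 1 C=O (running total 5).
CH(OCOCH3): ester, 1 C=O (running total 6).
CH(CHO): aldehyde, 1 C=O (running total 7).
COOH: carboxylic acid, 1 C=O (running total 8).

8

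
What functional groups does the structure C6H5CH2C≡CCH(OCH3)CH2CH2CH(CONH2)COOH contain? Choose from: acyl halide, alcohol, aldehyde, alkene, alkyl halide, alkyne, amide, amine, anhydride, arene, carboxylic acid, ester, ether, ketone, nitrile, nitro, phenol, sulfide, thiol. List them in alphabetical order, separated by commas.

Reading the structure from left to right:
  C6H5: C6H5– phenyl ring → arene.
  C≡C: C≡C triple bond → alkyne.
  CH(OCH3): pendant –OCH3: C–O–C with sp³ C, no adjacent C=O → ether.
  CH(CONH2): pendant –CONH2: carbonyl C bonded to C and N → amide.
  COOH: –COOH: carbonyl C bonded to –OH and C → carboxylic acid (the –OH is not a separate alcohol).

alkyne, amide, arene, carboxylic acid, ether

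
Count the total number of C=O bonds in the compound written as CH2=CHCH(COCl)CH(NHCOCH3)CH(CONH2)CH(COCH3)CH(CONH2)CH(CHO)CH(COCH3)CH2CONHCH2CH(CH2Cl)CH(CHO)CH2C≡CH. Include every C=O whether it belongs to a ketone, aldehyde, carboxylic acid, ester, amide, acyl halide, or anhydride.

9

CH(COCl): acyl halide, 1 C=O (running total 1).
CH(NHCOCH3): amide, 1 C=O (running total 2).
CH(CONH2): amide, 1 C=O (running total 3).
CH(COCH3): ketone, 1 C=O (running total 4).
CH(CONH2): amide, 1 C=O (running total 5).
CH(CHO): aldehyde, 1 C=O (running total 6).
CH(COCH3): ketone, 1 C=O (running total 7).
CH2CONHCH2: amide, 1 C=O (running total 8).
CH(CHO): aldehyde, 1 C=O (running total 9).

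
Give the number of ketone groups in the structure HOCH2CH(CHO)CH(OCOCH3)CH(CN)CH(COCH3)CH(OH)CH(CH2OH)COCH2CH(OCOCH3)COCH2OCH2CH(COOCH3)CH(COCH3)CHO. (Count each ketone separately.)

4

Taking each segment in turn:
  HOCH2: HO– on an sp³ carbon → alcohol.
  CH(CHO): pendant –CHO: carbonyl C bonded to C and H → aldehyde.
  CH(OCOCH3): pendant –OC(=O)CH3: an acyloxy group → ester.
  CH(CN): pendant –C≡N: nitrile.
  CH(COCH3): pendant –COCH3: carbonyl C bonded to two carbons → ketone.
  CH(OH): –OH on an sp³ carbon → alcohol (secondary).
  CH(CH2OH): pendant –CH2OH on an sp³ backbone C → alcohol.
  CO: –C(=O)– with carbon on both sides → ketone.
  CH(OCOCH3): pendant –OC(=O)CH3: an acyloxy group → ester.
  CO: –C(=O)– with carbon on both sides → ketone.
  CH2OCH2: C–O–C with sp³ carbons on both sides and no adjacent C=O → ether.
  CH(COOCH3): pendant –COOCH3: carbonyl C bonded to C and –OCH3 → ester.
  CH(COCH3): pendant –COCH3: carbonyl C bonded to two carbons → ketone.
  CHO: terminal –CHO: carbonyl C bonded to H and C → aldehyde.
Ketone appears at: CH(COCH3), CO, CO, CH(COCH3) → 4.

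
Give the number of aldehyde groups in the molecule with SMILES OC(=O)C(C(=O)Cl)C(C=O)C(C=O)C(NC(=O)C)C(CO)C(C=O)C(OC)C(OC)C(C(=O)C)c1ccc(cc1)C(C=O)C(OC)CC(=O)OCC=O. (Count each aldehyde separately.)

Working along the chain:
  HOOC: –COOH: carbonyl C bonded to –OH and C → carboxylic acid (the –OH is not a separate alcohol).
  CH(COCl): pendant –C(=O)X: carbonyl C bonded to C and halogen → acyl halide.
  CH(CHO): pendant –CHO: carbonyl C bonded to C and H → aldehyde.
  CH(CHO): pendant –CHO: carbonyl C bonded to C and H → aldehyde.
  CH(NHCOCH3): pendant –NHC(=O)CH3: N bonded to a carbonyl → amide (not amine).
  CH(CH2OH): pendant –CH2OH on an sp³ backbone C → alcohol.
  CH(CHO): pendant –CHO: carbonyl C bonded to C and H → aldehyde.
  CH(OCH3): pendant –OCH3: C–O–C with sp³ C, no adjacent C=O → ether.
  CH(OCH3): pendant –OCH3: C–O–C with sp³ C, no adjacent C=O → ether.
  CH(COCH3): pendant –COCH3: carbonyl C bonded to two carbons → ketone.
  C6H4: para-disubstituted benzene ring → arene.
  CH(CHO): pendant –CHO: carbonyl C bonded to C and H → aldehyde.
  CH(OCH3): pendant –OCH3: C–O–C with sp³ C, no adjacent C=O → ether.
  CH2COOCH2: –C(=O)–O–C with C on the carbonyl side → ester.
  CHO: terminal –CHO: carbonyl C bonded to H and C → aldehyde.
Aldehyde appears at: CH(CHO), CH(CHO), CH(CHO), CH(CHO), CHO → 5.

5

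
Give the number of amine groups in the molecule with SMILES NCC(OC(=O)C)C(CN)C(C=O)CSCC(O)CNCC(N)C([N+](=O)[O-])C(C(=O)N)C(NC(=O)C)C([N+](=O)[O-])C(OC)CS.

4

Working along the chain:
  H2NCH2: –NH2 on an sp³ carbon with no adjacent C=O → amine.
  CH(OCOCH3): pendant –OC(=O)CH3: an acyloxy group → ester.
  CH(CH2NH2): pendant –CH2NH2: N on sp³ C, no adjacent C=O → amine.
  CH(CHO): pendant –CHO: carbonyl C bonded to C and H → aldehyde.
  CH2SCH2: C–S–C linkage → sulfide (thioether).
  CH(OH): –OH on an sp³ carbon → alcohol (secondary).
  CH2NHCH2: C–N–C with sp³ carbons and no adjacent C=O → amine (secondary).
  CH(NH2): –NH2 on an sp³ carbon with no adjacent C=O → amine.
  CH(NO2): –NO2 on an sp³ carbon → nitro (the N=O is not a carbonyl).
  CH(CONH2): pendant –CONH2: carbonyl C bonded to C and N → amide.
  CH(NHCOCH3): pendant –NHC(=O)CH3: N bonded to a carbonyl → amide (not amine).
  CH(NO2): –NO2 on an sp³ carbon → nitro (the N=O is not a carbonyl).
  CH(OCH3): pendant –OCH3: C–O–C with sp³ C, no adjacent C=O → ether.
  CH2SH: –SH on an sp³ carbon → thiol.
Amine appears at: H2NCH2, CH(CH2NH2), CH2NHCH2, CH(NH2) → 4.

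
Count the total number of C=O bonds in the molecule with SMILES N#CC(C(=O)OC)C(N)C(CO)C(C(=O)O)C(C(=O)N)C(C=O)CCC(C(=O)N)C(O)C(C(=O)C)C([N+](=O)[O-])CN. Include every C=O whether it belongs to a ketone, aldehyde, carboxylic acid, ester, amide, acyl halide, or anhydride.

CH(COOCH3): ester, 1 C=O (running total 1).
CH(COOH): carboxylic acid, 1 C=O (running total 2).
CH(CONH2): amide, 1 C=O (running total 3).
CH(CHO): aldehyde, 1 C=O (running total 4).
CH(CONH2): amide, 1 C=O (running total 5).
CH(COCH3): ketone, 1 C=O (running total 6).

6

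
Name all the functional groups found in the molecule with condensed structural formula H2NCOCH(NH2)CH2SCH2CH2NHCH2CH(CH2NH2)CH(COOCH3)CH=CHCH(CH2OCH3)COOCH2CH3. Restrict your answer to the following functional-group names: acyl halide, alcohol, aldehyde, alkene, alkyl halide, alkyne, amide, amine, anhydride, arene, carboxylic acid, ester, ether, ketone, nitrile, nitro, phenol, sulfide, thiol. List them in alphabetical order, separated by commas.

Reading the structure from left to right:
  H2NCO: –C(=O)NH2: carbonyl C bonded to C and to N → amide (the N is not a separate amine).
  CH(NH2): –NH2 on an sp³ carbon with no adjacent C=O → amine.
  CH2SCH2: C–S–C linkage → sulfide (thioether).
  CH2NHCH2: C–N–C with sp³ carbons and no adjacent C=O → amine (secondary).
  CH(CH2NH2): pendant –CH2NH2: N on sp³ C, no adjacent C=O → amine.
  CH(COOCH3): pendant –COOCH3: carbonyl C bonded to C and –OCH3 → ester.
  CH=CH: C=C double bond → alkene.
  CH(CH2OCH3): pendant –CH2OCH3: C–O–C linkage → ether.
  COOCH2CH3: –C(=O)OCH2CH3: carbonyl C bonded to C and to –OEt → ester.

alkene, amide, amine, ester, ether, sulfide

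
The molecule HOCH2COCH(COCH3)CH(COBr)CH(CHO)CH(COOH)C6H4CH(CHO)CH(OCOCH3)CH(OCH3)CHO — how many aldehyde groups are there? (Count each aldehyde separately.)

HO– on an sp³ carbon → alcohol.
–C(=O)– with carbon on both sides → ketone.
pendant –COCH3: carbonyl C bonded to two carbons → ketone.
pendant –C(=O)X: carbonyl C bonded to C and halogen → acyl halide.
pendant –CHO: carbonyl C bonded to C and H → aldehyde.
pendant –COOH: carbonyl C bonded to C and –OH → carboxylic acid.
para-disubstituted benzene ring → arene.
pendant –CHO: carbonyl C bonded to C and H → aldehyde.
pendant –OC(=O)CH3: an acyloxy group → ester.
pendant –OCH3: C–O–C with sp³ C, no adjacent C=O → ether.
terminal –CHO: carbonyl C bonded to H and C → aldehyde.
Aldehyde appears at: CH(CHO), CH(CHO), CHO → 3.

3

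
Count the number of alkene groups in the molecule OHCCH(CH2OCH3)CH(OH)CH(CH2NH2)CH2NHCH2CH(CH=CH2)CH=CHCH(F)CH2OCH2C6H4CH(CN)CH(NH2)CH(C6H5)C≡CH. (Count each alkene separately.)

terminal –CHO: carbonyl C bonded to H and C → aldehyde.
pendant –CH2OCH3: C–O–C linkage → ether.
–OH on an sp³ carbon → alcohol (secondary).
pendant –CH2NH2: N on sp³ C, no adjacent C=O → amine.
C–N–C with sp³ carbons and no adjacent C=O → amine (secondary).
pendant –CH=CH2: C=C double bond → alkene.
C=C double bond → alkene.
halogen on an sp³ carbon → alkyl halide.
C–O–C with sp³ carbons on both sides and no adjacent C=O → ether.
para-disubstituted benzene ring → arene.
pendant –C≡N: nitrile.
–NH2 on an sp³ carbon with no adjacent C=O → amine.
pendant –C6H5: benzene ring → arene.
C≡C triple bond → alkyne.
Alkene appears at: CH(CH=CH2), CH=CH → 2.

2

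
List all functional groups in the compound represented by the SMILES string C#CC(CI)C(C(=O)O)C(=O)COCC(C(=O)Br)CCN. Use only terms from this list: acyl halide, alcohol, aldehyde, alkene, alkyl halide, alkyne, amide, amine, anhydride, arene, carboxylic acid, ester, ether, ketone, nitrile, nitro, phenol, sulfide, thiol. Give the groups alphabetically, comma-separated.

Working along the chain:
  HC≡C: C≡C triple bond → alkyne.
  CH(CH2I): pendant –CH2X: halogen on sp³ carbon → alkyl halide.
  CH(COOH): pendant –COOH: carbonyl C bonded to C and –OH → carboxylic acid.
  CO: –C(=O)– with carbon on both sides → ketone.
  CH2OCH2: C–O–C with sp³ carbons on both sides and no adjacent C=O → ether.
  CH(COBr): pendant –C(=O)X: carbonyl C bonded to C and halogen → acyl halide.
  CH2NH2: –NH2 on an sp³ carbon with no adjacent C=O → amine.

acyl halide, alkyl halide, alkyne, amine, carboxylic acid, ether, ketone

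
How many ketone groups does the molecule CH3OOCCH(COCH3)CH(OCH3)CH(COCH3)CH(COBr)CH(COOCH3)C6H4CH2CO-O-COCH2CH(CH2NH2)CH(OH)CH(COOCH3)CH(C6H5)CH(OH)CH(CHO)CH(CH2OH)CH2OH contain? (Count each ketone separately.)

2

Reading the structure from left to right:
  CH3OOC: CH3O–C(=O)–: carbonyl C bonded to C and to –OCH3 → ester (not ketone + ether).
  CH(COCH3): pendant –COCH3: carbonyl C bonded to two carbons → ketone.
  CH(OCH3): pendant –OCH3: C–O–C with sp³ C, no adjacent C=O → ether.
  CH(COCH3): pendant –COCH3: carbonyl C bonded to two carbons → ketone.
  CH(COBr): pendant –C(=O)X: carbonyl C bonded to C and halogen → acyl halide.
  CH(COOCH3): pendant –COOCH3: carbonyl C bonded to C and –OCH3 → ester.
  C6H4: para-disubstituted benzene ring → arene.
  CH2CO-O-COCH2: two acyl groups sharing one oxygen, –C(=O)–O–C(=O)– → anhydride.
  CH(CH2NH2): pendant –CH2NH2: N on sp³ C, no adjacent C=O → amine.
  CH(OH): –OH on an sp³ carbon → alcohol (secondary).
  CH(COOCH3): pendant –COOCH3: carbonyl C bonded to C and –OCH3 → ester.
  CH(C6H5): pendant –C6H5: benzene ring → arene.
  CH(OH): –OH on an sp³ carbon → alcohol (secondary).
  CH(CHO): pendant –CHO: carbonyl C bonded to C and H → aldehyde.
  CH(CH2OH): pendant –CH2OH on an sp³ backbone C → alcohol.
  CH2OH: –OH on an sp³ carbon → alcohol.
Ketone appears at: CH(COCH3), CH(COCH3) → 2.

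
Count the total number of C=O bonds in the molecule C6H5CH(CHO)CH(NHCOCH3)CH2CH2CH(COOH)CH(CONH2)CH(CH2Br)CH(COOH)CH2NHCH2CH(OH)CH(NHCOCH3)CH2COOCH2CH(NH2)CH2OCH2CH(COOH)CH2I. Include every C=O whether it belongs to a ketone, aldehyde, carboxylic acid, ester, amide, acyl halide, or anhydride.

CH(CHO): aldehyde, 1 C=O (running total 1).
CH(NHCOCH3): amide, 1 C=O (running total 2).
CH(COOH): carboxylic acid, 1 C=O (running total 3).
CH(CONH2): amide, 1 C=O (running total 4).
CH(COOH): carboxylic acid, 1 C=O (running total 5).
CH(NHCOCH3): amide, 1 C=O (running total 6).
CH2COOCH2: ester, 1 C=O (running total 7).
CH(COOH): carboxylic acid, 1 C=O (running total 8).

8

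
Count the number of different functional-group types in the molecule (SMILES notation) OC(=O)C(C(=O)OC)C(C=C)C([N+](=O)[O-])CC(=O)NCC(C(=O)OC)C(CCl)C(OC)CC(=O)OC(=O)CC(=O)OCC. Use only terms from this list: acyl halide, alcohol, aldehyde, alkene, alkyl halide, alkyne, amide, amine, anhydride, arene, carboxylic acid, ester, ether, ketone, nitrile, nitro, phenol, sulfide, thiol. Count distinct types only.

8

–COOH: carbonyl C bonded to –OH and C → carboxylic acid (the –OH is not a separate alcohol).
pendant –COOCH3: carbonyl C bonded to C and –OCH3 → ester.
pendant –CH=CH2: C=C double bond → alkene.
–NO2 on an sp³ carbon → nitro (the N=O is not a carbonyl).
–C(=O)–N– linkage → amide (the N is not an amine).
pendant –COOCH3: carbonyl C bonded to C and –OCH3 → ester.
pendant –CH2X: halogen on sp³ carbon → alkyl halide.
pendant –OCH3: C–O–C with sp³ C, no adjacent C=O → ether.
two acyl groups sharing one oxygen, –C(=O)–O–C(=O)– → anhydride.
–C(=O)OCH2CH3: carbonyl C bonded to C and to –OEt → ester.
Distinct types present: alkene, alkyl halide, amide, anhydride, carboxylic acid, ester, ether, nitro.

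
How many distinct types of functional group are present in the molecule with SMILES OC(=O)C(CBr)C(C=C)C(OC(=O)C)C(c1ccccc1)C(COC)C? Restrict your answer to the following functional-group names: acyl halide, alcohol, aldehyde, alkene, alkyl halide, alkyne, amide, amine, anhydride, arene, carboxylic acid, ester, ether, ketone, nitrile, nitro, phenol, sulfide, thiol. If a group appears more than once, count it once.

Taking each segment in turn:
  HOOC: –COOH: carbonyl C bonded to –OH and C → carboxylic acid (the –OH is not a separate alcohol).
  CH(CH2Br): pendant –CH2X: halogen on sp³ carbon → alkyl halide.
  CH(CH=CH2): pendant –CH=CH2: C=C double bond → alkene.
  CH(OCOCH3): pendant –OC(=O)CH3: an acyloxy group → ester.
  CH(C6H5): pendant –C6H5: benzene ring → arene.
  CH(CH2OCH3): pendant –CH2OCH3: C–O–C linkage → ether.
Distinct types present: alkene, alkyl halide, arene, carboxylic acid, ester, ether.

6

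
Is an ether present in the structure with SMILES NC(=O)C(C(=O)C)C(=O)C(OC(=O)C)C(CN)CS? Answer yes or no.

Working along the chain:
  H2NCO: –C(=O)NH2: carbonyl C bonded to C and to N → amide (the N is not a separate amine).
  CH(COCH3): pendant –COCH3: carbonyl C bonded to two carbons → ketone.
  CO: –C(=O)– with carbon on both sides → ketone.
  CH(OCOCH3): pendant –OC(=O)CH3: an acyloxy group → ester.
  CH(CH2NH2): pendant –CH2NH2: N on sp³ C, no adjacent C=O → amine.
  CH2SH: –SH on an sp³ carbon → thiol.
In CH(OCOCH3), the C–O–C oxygen is adjacent to a C=O, so it belongs to an ester, not an ether.
The groups actually present are: amide, amine, ester, ketone, thiol.

no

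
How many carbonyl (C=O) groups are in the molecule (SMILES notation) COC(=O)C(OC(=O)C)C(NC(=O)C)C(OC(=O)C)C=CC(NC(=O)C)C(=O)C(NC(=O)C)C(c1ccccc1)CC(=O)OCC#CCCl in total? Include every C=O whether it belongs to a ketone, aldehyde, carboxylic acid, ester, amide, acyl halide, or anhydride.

8

CH3OOC: ester, 1 C=O (running total 1).
CH(OCOCH3): ester, 1 C=O (running total 2).
CH(NHCOCH3): amide, 1 C=O (running total 3).
CH(OCOCH3): ester, 1 C=O (running total 4).
CH(NHCOCH3): amide, 1 C=O (running total 5).
CO: ketone, 1 C=O (running total 6).
CH(NHCOCH3): amide, 1 C=O (running total 7).
CH2COOCH2: ester, 1 C=O (running total 8).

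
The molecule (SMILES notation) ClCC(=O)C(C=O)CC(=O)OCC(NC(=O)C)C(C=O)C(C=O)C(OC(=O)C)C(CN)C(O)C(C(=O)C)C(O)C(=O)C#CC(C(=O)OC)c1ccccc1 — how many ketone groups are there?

3

Working along the chain:
  ClCH2: halogen on an sp³ carbon → alkyl halide.
  CO: –C(=O)– with carbon on both sides → ketone.
  CH(CHO): pendant –CHO: carbonyl C bonded to C and H → aldehyde.
  CH2COOCH2: –C(=O)–O–C with C on the carbonyl side → ester.
  CH(NHCOCH3): pendant –NHC(=O)CH3: N bonded to a carbonyl → amide (not amine).
  CH(CHO): pendant –CHO: carbonyl C bonded to C and H → aldehyde.
  CH(CHO): pendant –CHO: carbonyl C bonded to C and H → aldehyde.
  CH(OCOCH3): pendant –OC(=O)CH3: an acyloxy group → ester.
  CH(CH2NH2): pendant –CH2NH2: N on sp³ C, no adjacent C=O → amine.
  CH(OH): –OH on an sp³ carbon → alcohol (secondary).
  CH(COCH3): pendant –COCH3: carbonyl C bonded to two carbons → ketone.
  CH(OH): –OH on an sp³ carbon → alcohol (secondary).
  CO: –C(=O)– with carbon on both sides → ketone.
  C≡C: C≡C triple bond → alkyne.
  CH(COOCH3): pendant –COOCH3: carbonyl C bonded to C and –OCH3 → ester.
  C6H5: –C6H5 phenyl ring → arene.
Ketone appears at: CO, CH(COCH3), CO → 3.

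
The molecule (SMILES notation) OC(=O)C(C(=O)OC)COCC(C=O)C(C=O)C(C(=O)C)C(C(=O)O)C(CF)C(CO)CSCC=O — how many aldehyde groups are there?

3

–COOH: carbonyl C bonded to –OH and C → carboxylic acid (the –OH is not a separate alcohol).
pendant –COOCH3: carbonyl C bonded to C and –OCH3 → ester.
C–O–C with sp³ carbons on both sides and no adjacent C=O → ether.
pendant –CHO: carbonyl C bonded to C and H → aldehyde.
pendant –CHO: carbonyl C bonded to C and H → aldehyde.
pendant –COCH3: carbonyl C bonded to two carbons → ketone.
pendant –COOH: carbonyl C bonded to C and –OH → carboxylic acid.
pendant –CH2X: halogen on sp³ carbon → alkyl halide.
pendant –CH2OH on an sp³ backbone C → alcohol.
C–S–C linkage → sulfide (thioether).
terminal –CHO: carbonyl C bonded to H and C → aldehyde.
Aldehyde appears at: CH(CHO), CH(CHO), CHO → 3.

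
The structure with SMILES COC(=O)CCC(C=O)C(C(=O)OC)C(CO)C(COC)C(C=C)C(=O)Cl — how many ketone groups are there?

Reading the structure from left to right:
  CH3OOC: CH3O–C(=O)–: carbonyl C bonded to C and to –OCH3 → ester (not ketone + ether).
  CH(CHO): pendant –CHO: carbonyl C bonded to C and H → aldehyde.
  CH(COOCH3): pendant –COOCH3: carbonyl C bonded to C and –OCH3 → ester.
  CH(CH2OH): pendant –CH2OH on an sp³ backbone C → alcohol.
  CH(CH2OCH3): pendant –CH2OCH3: C–O–C linkage → ether.
  CH(CH=CH2): pendant –CH=CH2: C=C double bond → alkene.
  COCl: –C(=O)Cl: carbonyl C bonded to C and to a halogen → acyl halide (not alkyl halide).
No segment is a ketone: CH3OOC is ester, not ketone; CH(CHO) is aldehyde, not ketone; CH(COOCH3) is ester, not ketone. → 0.

0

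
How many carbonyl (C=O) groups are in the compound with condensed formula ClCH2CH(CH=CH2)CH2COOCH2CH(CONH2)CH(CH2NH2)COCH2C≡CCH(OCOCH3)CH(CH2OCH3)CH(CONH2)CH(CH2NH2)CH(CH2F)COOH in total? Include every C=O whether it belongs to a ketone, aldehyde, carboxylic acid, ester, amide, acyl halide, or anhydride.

CH2COOCH2: ester, 1 C=O (running total 1).
CH(CONH2): amide, 1 C=O (running total 2).
CO: ketone, 1 C=O (running total 3).
CH(OCOCH3): ester, 1 C=O (running total 4).
CH(CONH2): amide, 1 C=O (running total 5).
COOH: carboxylic acid, 1 C=O (running total 6).

6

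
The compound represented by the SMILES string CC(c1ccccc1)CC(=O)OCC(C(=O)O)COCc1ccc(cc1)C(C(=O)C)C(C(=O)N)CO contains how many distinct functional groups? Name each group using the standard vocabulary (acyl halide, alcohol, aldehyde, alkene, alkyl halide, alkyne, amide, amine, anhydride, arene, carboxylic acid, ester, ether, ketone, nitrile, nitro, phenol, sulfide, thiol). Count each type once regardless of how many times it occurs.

7

Reading the structure from left to right:
  CH(C6H5): pendant –C6H5: benzene ring → arene.
  CH2COOCH2: –C(=O)–O–C with C on the carbonyl side → ester.
  CH(COOH): pendant –COOH: carbonyl C bonded to C and –OH → carboxylic acid.
  CH2OCH2: C–O–C with sp³ carbons on both sides and no adjacent C=O → ether.
  C6H4: para-disubstituted benzene ring → arene.
  CH(COCH3): pendant –COCH3: carbonyl C bonded to two carbons → ketone.
  CH(CONH2): pendant –CONH2: carbonyl C bonded to C and N → amide.
  CH2OH: –OH on an sp³ carbon → alcohol.
Distinct types present: alcohol, amide, arene, carboxylic acid, ester, ether, ketone.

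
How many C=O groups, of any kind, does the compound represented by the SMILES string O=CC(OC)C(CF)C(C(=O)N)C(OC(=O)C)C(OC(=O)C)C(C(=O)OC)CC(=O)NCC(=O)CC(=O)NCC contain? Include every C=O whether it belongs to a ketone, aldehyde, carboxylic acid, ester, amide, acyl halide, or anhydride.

OHC: aldehyde, 1 C=O (running total 1).
CH(CONH2): amide, 1 C=O (running total 2).
CH(OCOCH3): ester, 1 C=O (running total 3).
CH(OCOCH3): ester, 1 C=O (running total 4).
CH(COOCH3): ester, 1 C=O (running total 5).
CH2CONHCH2: amide, 1 C=O (running total 6).
CO: ketone, 1 C=O (running total 7).
CH2CONHCH2: amide, 1 C=O (running total 8).

8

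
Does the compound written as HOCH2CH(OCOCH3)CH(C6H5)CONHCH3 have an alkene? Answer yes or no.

no

HO– on an sp³ carbon → alcohol.
pendant –OC(=O)CH3: an acyloxy group → ester.
pendant –C6H5: benzene ring → arene.
–C(=O)NHCH3: carbonyl C bonded to C and to N → amide (the N is not an amine).
In CH(C6H5), the C=C units are part of an aromatic ring, which is an arene, not an isolated alkene.
The groups actually present are: alcohol, amide, arene, ester.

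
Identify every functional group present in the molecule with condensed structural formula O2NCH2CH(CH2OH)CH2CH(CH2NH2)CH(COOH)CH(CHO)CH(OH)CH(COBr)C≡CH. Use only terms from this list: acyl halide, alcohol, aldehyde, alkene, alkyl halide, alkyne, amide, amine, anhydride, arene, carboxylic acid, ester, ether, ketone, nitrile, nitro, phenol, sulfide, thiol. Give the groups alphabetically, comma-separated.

acyl halide, alcohol, aldehyde, alkyne, amine, carboxylic acid, nitro

Taking each segment in turn:
  O2NCH2: –NO2 on carbon → nitro group.
  CH(CH2OH): pendant –CH2OH on an sp³ backbone C → alcohol.
  CH(CH2NH2): pendant –CH2NH2: N on sp³ C, no adjacent C=O → amine.
  CH(COOH): pendant –COOH: carbonyl C bonded to C and –OH → carboxylic acid.
  CH(CHO): pendant –CHO: carbonyl C bonded to C and H → aldehyde.
  CH(OH): –OH on an sp³ carbon → alcohol (secondary).
  CH(COBr): pendant –C(=O)X: carbonyl C bonded to C and halogen → acyl halide.
  C≡CH: C≡C triple bond → alkyne.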